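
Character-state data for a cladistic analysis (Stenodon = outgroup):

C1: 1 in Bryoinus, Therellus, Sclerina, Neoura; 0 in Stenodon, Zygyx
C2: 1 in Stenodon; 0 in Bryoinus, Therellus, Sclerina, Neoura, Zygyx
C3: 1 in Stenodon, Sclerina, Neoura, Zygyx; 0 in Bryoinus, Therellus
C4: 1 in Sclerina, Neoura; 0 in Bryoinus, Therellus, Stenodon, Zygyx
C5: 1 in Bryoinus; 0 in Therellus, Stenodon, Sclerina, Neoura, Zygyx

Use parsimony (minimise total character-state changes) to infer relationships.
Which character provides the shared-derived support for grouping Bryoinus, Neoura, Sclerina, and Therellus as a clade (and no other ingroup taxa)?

C1

Character polarity is set by the outgroup: the derived state is whichever differs from the outgroup's state, so for C2, C3 the derived state is '0', and for the remaining characters it is '1'.
C1 (derived state '1') is shared by Bryoinus, Neoura, Sclerina, and Therellus — a synapomorphy uniting that clade.
All ingroup taxa share the derived state '0' for C2; it defines the ingroup but does not resolve relationships within it.
C3 (derived state '0') is shared by Bryoinus and Therellus — a synapomorphy uniting that clade.
C4 (derived state '1') is shared by Neoura and Sclerina — a synapomorphy uniting that clade.
C5 (derived state '1') is unique to Bryoinus (autapomorphy; uninformative for grouping).
Most parsimonious ingroup topology: (((Neoura,Sclerina),(Therellus,Bryoinus)),Zygyx).
The clade {Bryoinus, Neoura, Sclerina, Therellus} is supported by C1: its derived state '1' occurs in exactly those taxa and in no other taxon (including the outgroup).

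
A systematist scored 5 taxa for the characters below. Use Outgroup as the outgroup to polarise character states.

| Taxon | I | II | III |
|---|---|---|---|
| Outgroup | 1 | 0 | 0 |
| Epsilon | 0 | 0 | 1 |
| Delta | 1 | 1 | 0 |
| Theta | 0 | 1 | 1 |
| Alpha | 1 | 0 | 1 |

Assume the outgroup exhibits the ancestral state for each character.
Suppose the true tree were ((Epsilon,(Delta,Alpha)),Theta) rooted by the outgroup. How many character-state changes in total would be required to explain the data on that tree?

6

Map each character onto ((Epsilon,(Delta,Alpha)),Theta) (rooted by Outgroup) and count the minimum state changes it requires (Fitch parsimony):
I: 2; II: 2; III: 2.
Total tree length = 6.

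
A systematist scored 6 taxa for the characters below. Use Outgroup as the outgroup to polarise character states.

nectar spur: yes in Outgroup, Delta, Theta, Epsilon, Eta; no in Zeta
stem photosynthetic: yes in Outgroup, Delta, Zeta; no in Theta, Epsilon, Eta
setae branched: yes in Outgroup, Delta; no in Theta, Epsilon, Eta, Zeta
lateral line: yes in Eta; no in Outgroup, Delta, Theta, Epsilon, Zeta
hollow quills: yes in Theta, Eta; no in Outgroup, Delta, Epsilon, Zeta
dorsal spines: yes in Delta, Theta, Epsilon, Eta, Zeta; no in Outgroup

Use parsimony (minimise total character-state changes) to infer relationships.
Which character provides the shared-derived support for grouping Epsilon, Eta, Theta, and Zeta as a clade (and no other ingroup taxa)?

setae branched

Character polarity is set by the outgroup: the derived state is whichever differs from the outgroup's state, so for nectar spur, stem photosynthetic, setae branched the derived state is 'no', and for the remaining characters it is 'yes'.
nectar spur: derived state 'no' in Zeta only — an autapomorphy, so it tells us nothing about relationships among taxa.
Only Epsilon, Eta, and Theta show the derived state 'no' for stem photosynthetic, supporting them as a clade.
Only Epsilon, Eta, Theta, and Zeta show the derived state 'no' for setae branched, supporting them as a clade.
lateral line (derived state 'yes') is unique to Eta (autapomorphy; uninformative for grouping).
Only Eta and Theta show the derived state 'yes' for hollow quills, supporting them as a clade.
All ingroup taxa share the derived state 'yes' for dorsal spines; it defines the ingroup but does not resolve relationships within it.
Most parsimonious ingroup topology: (Delta,(((Theta,Eta),Epsilon),Zeta)).
The clade {Epsilon, Eta, Theta, Zeta} is supported by setae branched: its derived state 'no' occurs in exactly those taxa and in no other taxon (including the outgroup).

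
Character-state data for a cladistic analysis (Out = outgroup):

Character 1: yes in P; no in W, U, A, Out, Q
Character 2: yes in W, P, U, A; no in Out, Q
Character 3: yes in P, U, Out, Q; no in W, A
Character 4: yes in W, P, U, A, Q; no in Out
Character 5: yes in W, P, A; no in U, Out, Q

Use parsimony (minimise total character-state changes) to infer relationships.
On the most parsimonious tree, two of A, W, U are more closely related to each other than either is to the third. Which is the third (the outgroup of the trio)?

U

Character polarity is set by the outgroup: the derived state is whichever differs from the outgroup's state, so for Character 3 the derived state is 'no', and for the remaining characters it is 'yes'.
Character 1: derived state 'yes' in P only — an autapomorphy, so it tells us nothing about relationships among taxa.
Character 2 (derived state 'yes') is shared by A, P, U, and W — a synapomorphy uniting that clade.
Character 3 (derived state 'no') is shared by A and W — a synapomorphy uniting that clade.
All ingroup taxa share the derived state 'yes' for Character 4; it defines the ingroup but does not resolve relationships within it.
Character 5 (derived state 'yes') is shared by A, P, and W — a synapomorphy uniting that clade.
Most parsimonious ingroup topology: ((U,((A,W),P)),Q).
W and A share a more recent common ancestor with each other than either does with U, so U is the least closely related of the three.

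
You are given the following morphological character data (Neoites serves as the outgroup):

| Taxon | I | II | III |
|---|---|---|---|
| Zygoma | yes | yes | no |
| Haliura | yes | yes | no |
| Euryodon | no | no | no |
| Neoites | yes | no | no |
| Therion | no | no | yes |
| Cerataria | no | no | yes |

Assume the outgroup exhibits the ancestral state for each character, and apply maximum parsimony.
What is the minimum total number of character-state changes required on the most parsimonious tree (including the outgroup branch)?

Character polarity is set by the outgroup: the derived state is whichever differs from the outgroup's state, so for I the derived state is 'no', and for the remaining characters it is 'yes'.
I (derived state 'no') is shared by Cerataria, Euryodon, and Therion — a synapomorphy uniting that clade.
Only Haliura and Zygoma show the derived state 'yes' for II, supporting them as a clade.
III (derived state 'yes') is shared by Cerataria and Therion — a synapomorphy uniting that clade.
Most parsimonious ingroup topology: (((Therion,Cerataria),Euryodon),(Zygoma,Haliura)).
Changes per character on this tree: I: 1; II: 1; III: 1.
Total = 3.

3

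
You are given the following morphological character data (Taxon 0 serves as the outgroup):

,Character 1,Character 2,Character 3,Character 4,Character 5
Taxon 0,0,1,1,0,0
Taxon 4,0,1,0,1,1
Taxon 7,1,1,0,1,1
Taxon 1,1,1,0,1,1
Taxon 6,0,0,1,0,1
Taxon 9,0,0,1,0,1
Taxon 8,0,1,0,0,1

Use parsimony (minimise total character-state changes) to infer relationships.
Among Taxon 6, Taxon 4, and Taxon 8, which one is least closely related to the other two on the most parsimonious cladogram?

Taxon 6

Character polarity is set by the outgroup: the derived state is whichever differs from the outgroup's state, so for Character 2, Character 3 the derived state is '0', and for the remaining characters it is '1'.
Only Taxon 1 and Taxon 7 show the derived state '1' for Character 1, supporting them as a clade.
Character 2: derived state '0' in Taxon 6 and Taxon 9 only — synapomorphy for {Taxon 6, Taxon 9}.
Character 3 (derived state '0') is shared by Taxon 1, Taxon 4, Taxon 7, and Taxon 8 — a synapomorphy uniting that clade.
Character 4 (derived state '1') is shared by Taxon 1, Taxon 4, and Taxon 7 — a synapomorphy uniting that clade.
Character 5 (derived state '1') is shared by all ingroup taxa — unites the whole ingroup.
Most parsimonious ingroup topology: (((Taxon 4,(Taxon 7,Taxon 1)),Taxon 8),(Taxon 6,Taxon 9)).
Taxon 8 and Taxon 4 share a more recent common ancestor with each other than either does with Taxon 6, so Taxon 6 is the least closely related of the three.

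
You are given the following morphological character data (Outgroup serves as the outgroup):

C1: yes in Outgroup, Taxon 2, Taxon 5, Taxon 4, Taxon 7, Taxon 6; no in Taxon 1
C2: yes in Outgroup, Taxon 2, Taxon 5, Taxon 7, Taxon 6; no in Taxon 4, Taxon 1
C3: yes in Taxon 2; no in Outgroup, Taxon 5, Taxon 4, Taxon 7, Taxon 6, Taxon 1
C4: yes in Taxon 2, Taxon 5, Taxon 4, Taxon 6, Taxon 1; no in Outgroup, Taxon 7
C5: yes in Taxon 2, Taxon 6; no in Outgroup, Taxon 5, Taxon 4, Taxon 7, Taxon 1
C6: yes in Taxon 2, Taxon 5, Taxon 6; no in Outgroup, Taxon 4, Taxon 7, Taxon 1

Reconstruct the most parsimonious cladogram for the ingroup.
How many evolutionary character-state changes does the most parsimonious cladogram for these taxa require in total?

Character polarity is set by the outgroup: the derived state is whichever differs from the outgroup's state, so for C1, C2 the derived state is 'no', and for the remaining characters it is 'yes'.
C1 (derived state 'no') is unique to Taxon 1 (autapomorphy; uninformative for grouping).
Only Taxon 1 and Taxon 4 show the derived state 'no' for C2, supporting them as a clade.
C3 (derived state 'yes') is unique to Taxon 2 (autapomorphy; uninformative for grouping).
C4: derived state 'yes' in Taxon 1, Taxon 2, Taxon 4, Taxon 5, and Taxon 6 only — synapomorphy for {Taxon 1, Taxon 2, Taxon 4, Taxon 5, Taxon 6}.
C5 (derived state 'yes') is shared by Taxon 2 and Taxon 6 — a synapomorphy uniting that clade.
Only Taxon 2, Taxon 5, and Taxon 6 show the derived state 'yes' for C6, supporting them as a clade.
Most parsimonious ingroup topology: ((((Taxon 2,Taxon 6),Taxon 5),(Taxon 4,Taxon 1)),Taxon 7).
Changes per character on this tree: C1: 1; C2: 1; C3: 1; C4: 1; C5: 1; C6: 1.
Total = 6.

6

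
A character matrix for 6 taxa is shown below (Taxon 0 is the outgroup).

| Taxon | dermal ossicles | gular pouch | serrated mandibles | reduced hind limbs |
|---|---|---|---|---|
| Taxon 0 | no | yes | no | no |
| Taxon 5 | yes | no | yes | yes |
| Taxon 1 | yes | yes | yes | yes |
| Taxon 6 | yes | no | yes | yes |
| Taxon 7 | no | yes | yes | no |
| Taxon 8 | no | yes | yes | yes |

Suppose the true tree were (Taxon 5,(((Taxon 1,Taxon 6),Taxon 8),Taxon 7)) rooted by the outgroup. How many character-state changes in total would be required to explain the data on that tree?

Map each character onto (Taxon 5,(((Taxon 1,Taxon 6),Taxon 8),Taxon 7)) (rooted by Taxon 0) and count the minimum state changes it requires (Fitch parsimony):
dermal ossicles: 2; gular pouch: 2; serrated mandibles: 1; reduced hind limbs: 2.
Total tree length = 7.

7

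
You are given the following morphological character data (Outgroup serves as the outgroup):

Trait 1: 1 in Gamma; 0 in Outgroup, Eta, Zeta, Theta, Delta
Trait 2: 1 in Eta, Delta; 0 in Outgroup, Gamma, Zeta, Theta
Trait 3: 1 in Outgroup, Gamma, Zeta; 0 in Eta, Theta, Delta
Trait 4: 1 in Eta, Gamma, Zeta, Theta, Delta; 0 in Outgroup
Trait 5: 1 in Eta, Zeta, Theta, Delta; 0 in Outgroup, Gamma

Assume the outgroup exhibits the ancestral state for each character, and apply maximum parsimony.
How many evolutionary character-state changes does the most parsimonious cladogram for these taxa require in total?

5

Character polarity is set by the outgroup: the derived state is whichever differs from the outgroup's state, so for Trait 3 the derived state is '0', and for the remaining characters it is '1'.
Trait 1 (derived state '1') is unique to Gamma (autapomorphy; uninformative for grouping).
Trait 2: derived state '1' in Delta and Eta only — synapomorphy for {Delta, Eta}.
Trait 3: derived state '0' in Delta, Eta, and Theta only — synapomorphy for {Delta, Eta, Theta}.
Trait 4 (derived state '1') is shared by all ingroup taxa — unites the whole ingroup.
Trait 5 (derived state '1') is shared by Delta, Eta, Theta, and Zeta — a synapomorphy uniting that clade.
Most parsimonious ingroup topology: ((((Eta,Delta),Theta),Zeta),Gamma).
Changes per character on this tree: Trait 1: 1; Trait 2: 1; Trait 3: 1; Trait 4: 1; Trait 5: 1.
Total = 5.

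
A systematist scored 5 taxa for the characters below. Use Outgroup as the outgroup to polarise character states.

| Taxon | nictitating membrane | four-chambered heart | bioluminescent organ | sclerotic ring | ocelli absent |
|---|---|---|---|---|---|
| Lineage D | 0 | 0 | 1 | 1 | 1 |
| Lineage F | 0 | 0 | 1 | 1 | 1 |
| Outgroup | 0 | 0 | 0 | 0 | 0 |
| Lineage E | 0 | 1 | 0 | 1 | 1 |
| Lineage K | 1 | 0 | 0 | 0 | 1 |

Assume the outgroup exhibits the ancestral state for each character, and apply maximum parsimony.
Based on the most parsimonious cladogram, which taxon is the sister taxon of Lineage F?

Lineage D

The outgroup has state '0' for every character, so '1' is the derived state throughout.
nictitating membrane: derived state '1' in Lineage K only — an autapomorphy, so it tells us nothing about relationships among taxa.
four-chambered heart (derived state '1') is unique to Lineage E (autapomorphy; uninformative for grouping).
bioluminescent organ: derived state '1' in Lineage D and Lineage F only — synapomorphy for {Lineage D, Lineage F}.
sclerotic ring (derived state '1') is shared by Lineage D, Lineage E, and Lineage F — a synapomorphy uniting that clade.
All ingroup taxa share the derived state '1' for ocelli absent; it defines the ingroup but does not resolve relationships within it.
Most parsimonious ingroup topology: ((Lineage E,(Lineage F,Lineage D)),Lineage K).
Lineage F and Lineage D form a cherry on this tree, so they are sister taxa.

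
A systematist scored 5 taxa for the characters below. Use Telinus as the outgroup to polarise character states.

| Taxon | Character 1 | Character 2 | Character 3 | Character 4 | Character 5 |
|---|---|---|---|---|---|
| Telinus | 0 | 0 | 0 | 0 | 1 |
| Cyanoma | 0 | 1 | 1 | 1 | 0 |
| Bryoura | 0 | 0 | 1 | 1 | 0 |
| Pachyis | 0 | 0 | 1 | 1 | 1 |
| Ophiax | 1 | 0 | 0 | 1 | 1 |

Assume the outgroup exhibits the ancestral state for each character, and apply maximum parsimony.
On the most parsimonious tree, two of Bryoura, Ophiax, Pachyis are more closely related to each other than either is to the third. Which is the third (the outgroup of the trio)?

Character polarity is set by the outgroup: the derived state is whichever differs from the outgroup's state, so for Character 5 the derived state is '0', and for the remaining characters it is '1'.
Character 1 (derived state '1') is unique to Ophiax (autapomorphy; uninformative for grouping).
Character 2 (derived state '1') is unique to Cyanoma (autapomorphy; uninformative for grouping).
Character 3 (derived state '1') is shared by Bryoura, Cyanoma, and Pachyis — a synapomorphy uniting that clade.
All ingroup taxa share the derived state '1' for Character 4; it defines the ingroup but does not resolve relationships within it.
Character 5: derived state '0' in Bryoura and Cyanoma only — synapomorphy for {Bryoura, Cyanoma}.
Most parsimonious ingroup topology: (((Cyanoma,Bryoura),Pachyis),Ophiax).
Pachyis and Bryoura share a more recent common ancestor with each other than either does with Ophiax, so Ophiax is the least closely related of the three.

Ophiax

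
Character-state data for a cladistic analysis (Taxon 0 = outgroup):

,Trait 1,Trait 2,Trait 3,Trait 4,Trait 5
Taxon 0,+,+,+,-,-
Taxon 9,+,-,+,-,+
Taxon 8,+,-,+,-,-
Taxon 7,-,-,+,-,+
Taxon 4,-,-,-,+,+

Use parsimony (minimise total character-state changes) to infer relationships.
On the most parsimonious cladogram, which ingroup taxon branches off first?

Taxon 8

Character polarity is set by the outgroup: the derived state is whichever differs from the outgroup's state, so for Trait 1, Trait 2, Trait 3 the derived state is '-', and for the remaining characters it is '+'.
Trait 1: derived state '-' in Taxon 4 and Taxon 7 only — synapomorphy for {Taxon 4, Taxon 7}.
All ingroup taxa share the derived state '-' for Trait 2; it defines the ingroup but does not resolve relationships within it.
Trait 3 (derived state '-') is unique to Taxon 4 (autapomorphy; uninformative for grouping).
Trait 4: derived state '+' in Taxon 4 only — an autapomorphy, so it tells us nothing about relationships among taxa.
Trait 5 (derived state '+') is shared by Taxon 4, Taxon 7, and Taxon 9 — a synapomorphy uniting that clade.
Most parsimonious ingroup topology: ((Taxon 9,(Taxon 7,Taxon 4)),Taxon 8).
Taxon 8 is sister to the clade containing all other ingroup taxa, so it is the earliest-diverging (most basal) ingroup lineage.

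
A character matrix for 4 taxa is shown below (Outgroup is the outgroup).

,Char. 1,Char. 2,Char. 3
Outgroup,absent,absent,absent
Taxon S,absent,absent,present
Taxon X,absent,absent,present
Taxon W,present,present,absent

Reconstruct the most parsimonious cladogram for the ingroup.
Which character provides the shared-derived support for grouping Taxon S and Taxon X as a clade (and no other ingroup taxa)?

Char. 3

The outgroup has state 'absent' for every character, so 'present' is the derived state throughout.
Char. 1 (derived state 'present') is unique to Taxon W (autapomorphy; uninformative for grouping).
Char. 2: derived state 'present' in Taxon W only — an autapomorphy, so it tells us nothing about relationships among taxa.
Char. 3: derived state 'present' in Taxon S and Taxon X only — synapomorphy for {Taxon S, Taxon X}.
Most parsimonious ingroup topology: ((Taxon S,Taxon X),Taxon W).
The clade {Taxon S, Taxon X} is supported by Char. 3: its derived state 'present' occurs in exactly those taxa and in no other taxon (including the outgroup).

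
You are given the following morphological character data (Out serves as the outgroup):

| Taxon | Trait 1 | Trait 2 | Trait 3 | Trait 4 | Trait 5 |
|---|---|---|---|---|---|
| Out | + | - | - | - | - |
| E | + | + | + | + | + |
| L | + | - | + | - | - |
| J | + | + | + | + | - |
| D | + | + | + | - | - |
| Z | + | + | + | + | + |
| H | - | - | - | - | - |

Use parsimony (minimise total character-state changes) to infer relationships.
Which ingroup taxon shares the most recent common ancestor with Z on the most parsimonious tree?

E

Character polarity is set by the outgroup: the derived state is whichever differs from the outgroup's state, so for Trait 1 the derived state is '-', and for the remaining characters it is '+'.
Trait 1: derived state '-' in H only — an autapomorphy, so it tells us nothing about relationships among taxa.
Trait 2: derived state '+' in D, E, J, and Z only — synapomorphy for {D, E, J, Z}.
Trait 3: derived state '+' in D, E, J, L, and Z only — synapomorphy for {D, E, J, L, Z}.
Trait 4 (derived state '+') is shared by E, J, and Z — a synapomorphy uniting that clade.
Trait 5 (derived state '+') is shared by E and Z — a synapomorphy uniting that clade.
Most parsimonious ingroup topology: (((((E,Z),J),D),L),H).
Z and E form a cherry on this tree, so they are sister taxa.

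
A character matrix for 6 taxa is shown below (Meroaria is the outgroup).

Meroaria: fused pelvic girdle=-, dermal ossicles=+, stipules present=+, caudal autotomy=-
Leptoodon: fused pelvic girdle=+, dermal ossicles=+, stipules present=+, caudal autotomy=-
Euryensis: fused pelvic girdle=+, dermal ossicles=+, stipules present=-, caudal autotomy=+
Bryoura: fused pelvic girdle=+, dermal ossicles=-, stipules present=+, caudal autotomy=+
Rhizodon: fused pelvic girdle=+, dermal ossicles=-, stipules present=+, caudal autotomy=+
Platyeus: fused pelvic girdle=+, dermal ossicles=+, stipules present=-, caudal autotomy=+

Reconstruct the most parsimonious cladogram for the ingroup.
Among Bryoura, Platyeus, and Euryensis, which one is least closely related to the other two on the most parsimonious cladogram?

Character polarity is set by the outgroup: the derived state is whichever differs from the outgroup's state, so for dermal ossicles, stipules present the derived state is '-', and for the remaining characters it is '+'.
fused pelvic girdle (derived state '+') is shared by all ingroup taxa — unites the whole ingroup.
dermal ossicles (derived state '-') is shared by Bryoura and Rhizodon — a synapomorphy uniting that clade.
Only Euryensis and Platyeus show the derived state '-' for stipules present, supporting them as a clade.
Only Bryoura, Euryensis, Platyeus, and Rhizodon show the derived state '+' for caudal autotomy, supporting them as a clade.
Most parsimonious ingroup topology: (Leptoodon,((Euryensis,Platyeus),(Bryoura,Rhizodon))).
Platyeus and Euryensis share a more recent common ancestor with each other than either does with Bryoura, so Bryoura is the least closely related of the three.

Bryoura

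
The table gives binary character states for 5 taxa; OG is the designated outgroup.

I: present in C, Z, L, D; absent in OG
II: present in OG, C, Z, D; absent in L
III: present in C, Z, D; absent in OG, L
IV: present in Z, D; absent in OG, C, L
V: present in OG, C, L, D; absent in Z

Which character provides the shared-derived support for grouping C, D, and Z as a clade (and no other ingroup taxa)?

III

Character polarity is set by the outgroup: the derived state is whichever differs from the outgroup's state, so for II, V the derived state is 'absent', and for the remaining characters it is 'present'.
I (derived state 'present') is shared by all ingroup taxa — unites the whole ingroup.
II (derived state 'absent') is unique to L (autapomorphy; uninformative for grouping).
Only C, D, and Z show the derived state 'present' for III, supporting them as a clade.
IV: derived state 'present' in D and Z only — synapomorphy for {D, Z}.
V (derived state 'absent') is unique to Z (autapomorphy; uninformative for grouping).
Most parsimonious ingroup topology: ((C,(Z,D)),L).
The clade {C, D, Z} is supported by III: its derived state 'present' occurs in exactly those taxa and in no other taxon (including the outgroup).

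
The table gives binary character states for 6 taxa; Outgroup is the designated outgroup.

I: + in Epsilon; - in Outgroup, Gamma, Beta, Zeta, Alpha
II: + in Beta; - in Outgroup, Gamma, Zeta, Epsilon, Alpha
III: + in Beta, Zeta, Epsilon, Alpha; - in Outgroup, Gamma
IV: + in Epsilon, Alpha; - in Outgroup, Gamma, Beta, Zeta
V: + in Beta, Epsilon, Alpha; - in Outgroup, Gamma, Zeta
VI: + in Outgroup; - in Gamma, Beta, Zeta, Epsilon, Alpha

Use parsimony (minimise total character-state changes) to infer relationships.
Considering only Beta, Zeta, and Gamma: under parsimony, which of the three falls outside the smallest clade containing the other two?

Character polarity is set by the outgroup: the derived state is whichever differs from the outgroup's state, so for VI the derived state is '-', and for the remaining characters it is '+'.
I (derived state '+') is unique to Epsilon (autapomorphy; uninformative for grouping).
II: derived state '+' in Beta only — an autapomorphy, so it tells us nothing about relationships among taxa.
Only Alpha, Beta, Epsilon, and Zeta show the derived state '+' for III, supporting them as a clade.
IV (derived state '+') is shared by Alpha and Epsilon — a synapomorphy uniting that clade.
V: derived state '+' in Alpha, Beta, and Epsilon only — synapomorphy for {Alpha, Beta, Epsilon}.
VI (derived state '-') is shared by all ingroup taxa — unites the whole ingroup.
Most parsimonious ingroup topology: (Gamma,((Beta,(Epsilon,Alpha)),Zeta)).
Zeta and Beta share a more recent common ancestor with each other than either does with Gamma, so Gamma is the least closely related of the three.

Gamma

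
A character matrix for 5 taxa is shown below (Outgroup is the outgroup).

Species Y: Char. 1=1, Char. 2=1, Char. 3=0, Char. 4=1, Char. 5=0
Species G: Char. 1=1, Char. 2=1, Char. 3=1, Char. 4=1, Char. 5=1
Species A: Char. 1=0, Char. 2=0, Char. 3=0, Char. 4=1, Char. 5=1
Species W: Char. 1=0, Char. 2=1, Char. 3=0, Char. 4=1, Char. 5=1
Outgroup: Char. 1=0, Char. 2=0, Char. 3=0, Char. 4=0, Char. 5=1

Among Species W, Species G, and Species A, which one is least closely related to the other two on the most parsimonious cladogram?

Character polarity is set by the outgroup: the derived state is whichever differs from the outgroup's state, so for Char. 5 the derived state is '0', and for the remaining characters it is '1'.
Char. 1 (derived state '1') is shared by Species G and Species Y — a synapomorphy uniting that clade.
Char. 2 (derived state '1') is shared by Species G, Species W, and Species Y — a synapomorphy uniting that clade.
Char. 3: derived state '1' in Species G only — an autapomorphy, so it tells us nothing about relationships among taxa.
All ingroup taxa share the derived state '1' for Char. 4; it defines the ingroup but does not resolve relationships within it.
Char. 5 (derived state '0') is unique to Species Y (autapomorphy; uninformative for grouping).
Most parsimonious ingroup topology: (((Species G,Species Y),Species W),Species A).
Species W and Species G share a more recent common ancestor with each other than either does with Species A, so Species A is the least closely related of the three.

Species A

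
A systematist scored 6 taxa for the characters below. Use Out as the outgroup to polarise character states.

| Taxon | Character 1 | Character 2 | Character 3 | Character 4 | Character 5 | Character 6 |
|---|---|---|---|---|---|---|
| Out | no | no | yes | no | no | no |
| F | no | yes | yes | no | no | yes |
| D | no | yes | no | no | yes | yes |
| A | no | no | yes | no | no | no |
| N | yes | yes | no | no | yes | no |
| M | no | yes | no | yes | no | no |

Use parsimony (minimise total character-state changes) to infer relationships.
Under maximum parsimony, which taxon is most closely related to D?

N

Character polarity is set by the outgroup: the derived state is whichever differs from the outgroup's state, so for Character 3 the derived state is 'no', and for the remaining characters it is 'yes'.
Character 1: derived state 'yes' in N only — an autapomorphy, so it tells us nothing about relationships among taxa.
Character 2 (derived state 'yes') is shared by D, F, M, and N — a synapomorphy uniting that clade.
Character 3: derived state 'no' in D, M, and N only — synapomorphy for {D, M, N}.
Character 4 (derived state 'yes') is unique to M (autapomorphy; uninformative for grouping).
Character 5 (derived state 'yes') is shared by D and N — a synapomorphy uniting that clade.
Character 6 (state 'yes') occurs in D and F but conflicts with the nesting implied by the other characters — most parsimoniously interpreted as homoplasy.
Most parsimonious ingroup topology: ((F,((D,N),M)),A).
D and N form a cherry on this tree, so they are sister taxa.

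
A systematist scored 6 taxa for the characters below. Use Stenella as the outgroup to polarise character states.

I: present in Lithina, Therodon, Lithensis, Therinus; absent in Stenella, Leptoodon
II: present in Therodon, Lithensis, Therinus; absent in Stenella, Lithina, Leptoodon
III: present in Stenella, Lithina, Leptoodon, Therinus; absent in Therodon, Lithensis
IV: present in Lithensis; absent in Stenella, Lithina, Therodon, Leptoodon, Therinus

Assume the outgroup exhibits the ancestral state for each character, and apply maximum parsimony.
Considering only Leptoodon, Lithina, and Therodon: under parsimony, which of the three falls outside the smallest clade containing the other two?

Character polarity is set by the outgroup: the derived state is whichever differs from the outgroup's state, so for III the derived state is 'absent', and for the remaining characters it is 'present'.
I (derived state 'present') is shared by Lithensis, Lithina, Therinus, and Therodon — a synapomorphy uniting that clade.
II (derived state 'present') is shared by Lithensis, Therinus, and Therodon — a synapomorphy uniting that clade.
Only Lithensis and Therodon show the derived state 'absent' for III, supporting them as a clade.
IV: derived state 'present' in Lithensis only — an autapomorphy, so it tells us nothing about relationships among taxa.
Most parsimonious ingroup topology: ((Lithina,((Therodon,Lithensis),Therinus)),Leptoodon).
Therodon and Lithina share a more recent common ancestor with each other than either does with Leptoodon, so Leptoodon is the least closely related of the three.

Leptoodon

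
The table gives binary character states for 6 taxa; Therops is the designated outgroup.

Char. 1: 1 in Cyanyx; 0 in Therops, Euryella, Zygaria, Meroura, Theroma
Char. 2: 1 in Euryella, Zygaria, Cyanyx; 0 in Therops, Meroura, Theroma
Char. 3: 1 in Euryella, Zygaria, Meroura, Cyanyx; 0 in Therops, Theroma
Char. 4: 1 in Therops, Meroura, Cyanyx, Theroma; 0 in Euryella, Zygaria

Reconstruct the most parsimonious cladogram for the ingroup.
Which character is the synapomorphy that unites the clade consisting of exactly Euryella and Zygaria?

Character polarity is set by the outgroup: the derived state is whichever differs from the outgroup's state, so for Char. 4 the derived state is '0', and for the remaining characters it is '1'.
Char. 1: derived state '1' in Cyanyx only — an autapomorphy, so it tells us nothing about relationships among taxa.
Char. 2 (derived state '1') is shared by Cyanyx, Euryella, and Zygaria — a synapomorphy uniting that clade.
Char. 3 (derived state '1') is shared by Cyanyx, Euryella, Meroura, and Zygaria — a synapomorphy uniting that clade.
Char. 4: derived state '0' in Euryella and Zygaria only — synapomorphy for {Euryella, Zygaria}.
Most parsimonious ingroup topology: ((((Euryella,Zygaria),Cyanyx),Meroura),Theroma).
The clade {Euryella, Zygaria} is supported by Char. 4: its derived state '0' occurs in exactly those taxa and in no other taxon (including the outgroup).

Char. 4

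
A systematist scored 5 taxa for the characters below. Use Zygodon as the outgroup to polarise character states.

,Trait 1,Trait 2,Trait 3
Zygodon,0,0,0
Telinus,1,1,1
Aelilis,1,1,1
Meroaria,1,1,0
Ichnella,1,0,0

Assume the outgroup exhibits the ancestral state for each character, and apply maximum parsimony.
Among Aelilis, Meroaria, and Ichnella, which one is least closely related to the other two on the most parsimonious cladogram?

The outgroup has state '0' for every character, so '1' is the derived state throughout.
Trait 1 (derived state '1') is shared by all ingroup taxa — unites the whole ingroup.
Trait 2: derived state '1' in Aelilis, Meroaria, and Telinus only — synapomorphy for {Aelilis, Meroaria, Telinus}.
Only Aelilis and Telinus show the derived state '1' for Trait 3, supporting them as a clade.
Most parsimonious ingroup topology: (((Telinus,Aelilis),Meroaria),Ichnella).
Meroaria and Aelilis share a more recent common ancestor with each other than either does with Ichnella, so Ichnella is the least closely related of the three.

Ichnella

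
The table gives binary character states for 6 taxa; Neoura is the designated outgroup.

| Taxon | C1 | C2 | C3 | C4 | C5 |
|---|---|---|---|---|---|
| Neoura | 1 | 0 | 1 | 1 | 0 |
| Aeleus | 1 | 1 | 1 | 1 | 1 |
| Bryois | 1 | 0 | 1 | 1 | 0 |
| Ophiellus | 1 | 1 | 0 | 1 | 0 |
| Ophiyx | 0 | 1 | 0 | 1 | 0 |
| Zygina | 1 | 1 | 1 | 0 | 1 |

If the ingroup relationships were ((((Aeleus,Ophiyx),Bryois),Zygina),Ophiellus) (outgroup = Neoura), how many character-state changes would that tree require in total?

Map each character onto ((((Aeleus,Ophiyx),Bryois),Zygina),Ophiellus) (rooted by Neoura) and count the minimum state changes it requires (Fitch parsimony):
C1: 1; C2: 2; C3: 2; C4: 1; C5: 2.
Total tree length = 8.

8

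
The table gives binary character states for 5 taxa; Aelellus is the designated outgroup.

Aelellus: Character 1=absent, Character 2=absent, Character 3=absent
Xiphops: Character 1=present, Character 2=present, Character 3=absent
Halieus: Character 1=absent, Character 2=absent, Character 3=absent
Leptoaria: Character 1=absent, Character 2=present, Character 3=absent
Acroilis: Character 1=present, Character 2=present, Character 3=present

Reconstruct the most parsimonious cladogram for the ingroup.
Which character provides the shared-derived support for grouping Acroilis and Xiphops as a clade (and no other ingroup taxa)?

Character 1

The outgroup has state 'absent' for every character, so 'present' is the derived state throughout.
Character 1 (derived state 'present') is shared by Acroilis and Xiphops — a synapomorphy uniting that clade.
Character 2: derived state 'present' in Acroilis, Leptoaria, and Xiphops only — synapomorphy for {Acroilis, Leptoaria, Xiphops}.
Character 3 (derived state 'present') is unique to Acroilis (autapomorphy; uninformative for grouping).
Most parsimonious ingroup topology: (((Xiphops,Acroilis),Leptoaria),Halieus).
The clade {Acroilis, Xiphops} is supported by Character 1: its derived state 'present' occurs in exactly those taxa and in no other taxon (including the outgroup).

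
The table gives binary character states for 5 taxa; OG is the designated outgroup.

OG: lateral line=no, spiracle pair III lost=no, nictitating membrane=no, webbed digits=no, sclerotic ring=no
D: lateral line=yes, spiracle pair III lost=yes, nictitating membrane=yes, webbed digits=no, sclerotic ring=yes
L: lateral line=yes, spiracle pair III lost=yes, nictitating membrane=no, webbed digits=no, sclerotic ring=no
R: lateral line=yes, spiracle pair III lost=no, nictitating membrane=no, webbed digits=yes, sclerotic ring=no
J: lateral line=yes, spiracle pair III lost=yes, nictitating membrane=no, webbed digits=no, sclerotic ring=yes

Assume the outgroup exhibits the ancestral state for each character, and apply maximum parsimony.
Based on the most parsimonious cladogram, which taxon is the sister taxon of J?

D

The outgroup has state 'no' for every character, so 'yes' is the derived state throughout.
All ingroup taxa share the derived state 'yes' for lateral line; it defines the ingroup but does not resolve relationships within it.
Only D, J, and L show the derived state 'yes' for spiracle pair III lost, supporting them as a clade.
nictitating membrane: derived state 'yes' in D only — an autapomorphy, so it tells us nothing about relationships among taxa.
webbed digits: derived state 'yes' in R only — an autapomorphy, so it tells us nothing about relationships among taxa.
Only D and J show the derived state 'yes' for sclerotic ring, supporting them as a clade.
Most parsimonious ingroup topology: (((D,J),L),R).
J and D form a cherry on this tree, so they are sister taxa.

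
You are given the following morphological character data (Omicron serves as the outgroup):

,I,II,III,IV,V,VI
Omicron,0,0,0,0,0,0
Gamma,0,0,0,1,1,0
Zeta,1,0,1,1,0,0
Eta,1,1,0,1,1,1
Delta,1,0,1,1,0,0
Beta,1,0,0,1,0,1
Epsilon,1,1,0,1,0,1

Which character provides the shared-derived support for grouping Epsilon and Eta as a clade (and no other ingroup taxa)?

The outgroup has state '0' for every character, so '1' is the derived state throughout.
Only Beta, Delta, Epsilon, Eta, and Zeta show the derived state '1' for I, supporting them as a clade.
II: derived state '1' in Epsilon and Eta only — synapomorphy for {Epsilon, Eta}.
Only Delta and Zeta show the derived state '1' for III, supporting them as a clade.
IV (derived state '1') is shared by all ingroup taxa — unites the whole ingroup.
V (state '1') occurs in Eta and Gamma but conflicts with the nesting implied by the other characters — most parsimoniously interpreted as homoplasy.
VI (derived state '1') is shared by Beta, Epsilon, and Eta — a synapomorphy uniting that clade.
Most parsimonious ingroup topology: (((Delta,Zeta),(Beta,(Eta,Epsilon))),Gamma).
The clade {Epsilon, Eta} is supported by II: its derived state '1' occurs in exactly those taxa and in no other taxon (including the outgroup).

II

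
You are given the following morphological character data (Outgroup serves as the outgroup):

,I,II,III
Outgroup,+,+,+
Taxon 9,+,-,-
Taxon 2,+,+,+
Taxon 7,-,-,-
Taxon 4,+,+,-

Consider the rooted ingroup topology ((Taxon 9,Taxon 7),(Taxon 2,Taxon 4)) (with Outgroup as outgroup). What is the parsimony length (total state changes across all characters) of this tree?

4

Map each character onto ((Taxon 9,Taxon 7),(Taxon 2,Taxon 4)) (rooted by Outgroup) and count the minimum state changes it requires (Fitch parsimony):
I: 1; II: 1; III: 2.
Total tree length = 4.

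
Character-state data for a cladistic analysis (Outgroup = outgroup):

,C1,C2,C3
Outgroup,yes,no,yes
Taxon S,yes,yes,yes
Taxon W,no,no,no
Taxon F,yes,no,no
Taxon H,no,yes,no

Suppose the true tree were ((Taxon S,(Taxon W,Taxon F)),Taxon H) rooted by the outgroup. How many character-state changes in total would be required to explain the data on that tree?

Map each character onto ((Taxon S,(Taxon W,Taxon F)),Taxon H) (rooted by Outgroup) and count the minimum state changes it requires (Fitch parsimony):
C1: 2; C2: 2; C3: 2.
Total tree length = 6.

6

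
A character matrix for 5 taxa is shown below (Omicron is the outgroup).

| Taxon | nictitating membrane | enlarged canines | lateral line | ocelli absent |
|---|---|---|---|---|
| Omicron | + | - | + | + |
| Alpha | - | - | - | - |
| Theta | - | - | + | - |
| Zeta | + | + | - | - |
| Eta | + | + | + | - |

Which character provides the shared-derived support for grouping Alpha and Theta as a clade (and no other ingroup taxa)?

Character polarity is set by the outgroup: the derived state is whichever differs from the outgroup's state, so for nictitating membrane, lateral line, ocelli absent the derived state is '-', and for the remaining characters it is '+'.
Only Alpha and Theta show the derived state '-' for nictitating membrane, supporting them as a clade.
enlarged canines: derived state '+' in Eta and Zeta only — synapomorphy for {Eta, Zeta}.
lateral line groups Alpha and Zeta, which is incompatible with the clades supported by the remaining characters; treating it as convergent (homoplasy) costs fewer steps than any alternative tree.
All ingroup taxa share the derived state '-' for ocelli absent; it defines the ingroup but does not resolve relationships within it.
Most parsimonious ingroup topology: ((Alpha,Theta),(Zeta,Eta)).
The clade {Alpha, Theta} is supported by nictitating membrane: its derived state '-' occurs in exactly those taxa and in no other taxon (including the outgroup).

nictitating membrane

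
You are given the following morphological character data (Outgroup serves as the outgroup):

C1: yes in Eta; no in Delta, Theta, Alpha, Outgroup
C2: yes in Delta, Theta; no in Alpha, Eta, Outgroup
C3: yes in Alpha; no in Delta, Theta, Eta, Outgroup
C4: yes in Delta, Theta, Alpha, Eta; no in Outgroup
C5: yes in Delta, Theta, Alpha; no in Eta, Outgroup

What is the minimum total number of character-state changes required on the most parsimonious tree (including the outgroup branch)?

The outgroup has state 'no' for every character, so 'yes' is the derived state throughout.
C1 (derived state 'yes') is unique to Eta (autapomorphy; uninformative for grouping).
Only Delta and Theta show the derived state 'yes' for C2, supporting them as a clade.
C3 (derived state 'yes') is unique to Alpha (autapomorphy; uninformative for grouping).
All ingroup taxa share the derived state 'yes' for C4; it defines the ingroup but does not resolve relationships within it.
Only Alpha, Delta, and Theta show the derived state 'yes' for C5, supporting them as a clade.
Most parsimonious ingroup topology: (Eta,(Alpha,(Theta,Delta))).
Changes per character on this tree: C1: 1; C2: 1; C3: 1; C4: 1; C5: 1.
Total = 5.

5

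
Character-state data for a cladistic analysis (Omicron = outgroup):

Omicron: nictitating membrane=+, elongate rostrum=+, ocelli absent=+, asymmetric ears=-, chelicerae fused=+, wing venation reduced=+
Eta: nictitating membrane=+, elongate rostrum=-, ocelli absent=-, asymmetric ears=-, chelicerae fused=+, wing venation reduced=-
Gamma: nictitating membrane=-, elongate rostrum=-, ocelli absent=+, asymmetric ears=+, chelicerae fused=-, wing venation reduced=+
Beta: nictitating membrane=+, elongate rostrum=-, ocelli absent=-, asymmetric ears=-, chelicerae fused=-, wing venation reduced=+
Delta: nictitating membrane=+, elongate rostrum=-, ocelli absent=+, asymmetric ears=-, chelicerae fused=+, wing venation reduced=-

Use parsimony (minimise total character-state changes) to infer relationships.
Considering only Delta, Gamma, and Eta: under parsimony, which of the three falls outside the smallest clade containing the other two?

Character polarity is set by the outgroup: the derived state is whichever differs from the outgroup's state, so for nictitating membrane, elongate rostrum, ocelli absent, chelicerae fused, wing venation reduced the derived state is '-', and for the remaining characters it is '+'.
nictitating membrane: derived state '-' in Gamma only — an autapomorphy, so it tells us nothing about relationships among taxa.
All ingroup taxa share the derived state '-' for elongate rostrum; it defines the ingroup but does not resolve relationships within it.
ocelli absent groups Beta and Eta, which is incompatible with the clades supported by the remaining characters; treating it as convergent (homoplasy) costs fewer steps than any alternative tree.
asymmetric ears: derived state '+' in Gamma only — an autapomorphy, so it tells us nothing about relationships among taxa.
chelicerae fused (derived state '-') is shared by Beta and Gamma — a synapomorphy uniting that clade.
wing venation reduced: derived state '-' in Delta and Eta only — synapomorphy for {Delta, Eta}.
Most parsimonious ingroup topology: ((Eta,Delta),(Gamma,Beta)).
Delta and Eta share a more recent common ancestor with each other than either does with Gamma, so Gamma is the least closely related of the three.

Gamma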